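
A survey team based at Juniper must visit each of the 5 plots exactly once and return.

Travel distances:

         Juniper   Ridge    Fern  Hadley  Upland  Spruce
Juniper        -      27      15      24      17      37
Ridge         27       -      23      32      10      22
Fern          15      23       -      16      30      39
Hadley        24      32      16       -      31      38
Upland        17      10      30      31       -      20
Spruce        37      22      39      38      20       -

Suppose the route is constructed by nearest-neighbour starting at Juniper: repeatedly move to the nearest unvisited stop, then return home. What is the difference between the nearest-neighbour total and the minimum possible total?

13 longer than the optimal tour.

Juniper: Fern=15, Upland=17, Hadley=24, Ridge=27, Spruce=37 ⇒ Fern
Fern: Hadley=16, Ridge=23, Upland=30, Spruce=39 ⇒ Hadley
Hadley: Upland=31, Ridge=32, Spruce=38 ⇒ Upland
Upland: Ridge=10, Spruce=20 ⇒ Ridge
Ridge: Spruce=22 ⇒ Spruce
NN route Juniper → Fern → Hadley → Upland → Ridge → Spruce → Juniper costs 131.
Optimal: Juniper → Fern → Hadley → Spruce → Ridge → Upland → Juniper costs 118 (by enumerating all 60 distinct tours).
Excess = 131 − 118 = 13.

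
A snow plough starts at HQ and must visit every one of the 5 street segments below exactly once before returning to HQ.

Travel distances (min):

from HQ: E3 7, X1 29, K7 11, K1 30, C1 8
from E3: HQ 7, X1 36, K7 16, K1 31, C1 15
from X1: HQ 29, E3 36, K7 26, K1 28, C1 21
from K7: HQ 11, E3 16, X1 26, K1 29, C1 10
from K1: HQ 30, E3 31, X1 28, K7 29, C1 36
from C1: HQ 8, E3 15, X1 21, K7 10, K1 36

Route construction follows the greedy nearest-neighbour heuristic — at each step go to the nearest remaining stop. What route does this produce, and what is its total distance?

HQ → [E3:7 / C1:8 / K7:11 / X1:29 / K1:30] → E3 (7)
E3 → [C1:15 / K7:16 / K1:31 / X1:36] → C1 (15)
C1 → [K7:10 / X1:21 / K1:36] → K7 (10)
K7 → [X1:26 / K1:29] → X1 (26)
X1 → [K1:28] → K1 (28)
Return K1→HQ: 30.
Total = 7 + 15 + 10 + 26 + 28 + 30 = 116.

Total distance 116 min via the nearest-neighbour route HQ → E3 → C1 → K7 → X1 → K1 → HQ.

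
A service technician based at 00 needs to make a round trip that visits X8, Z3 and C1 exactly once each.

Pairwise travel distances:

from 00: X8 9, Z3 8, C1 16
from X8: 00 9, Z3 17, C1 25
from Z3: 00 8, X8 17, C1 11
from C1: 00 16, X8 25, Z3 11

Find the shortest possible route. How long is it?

With 3 stops there are 3!/2 = 3 distinct round trips (a route and its reverse cost the same).
00 → X8 → Z3 → C1 → 00: 9+17+11+16 = 53
00 → X8 → C1 → Z3 → 00: 9+25+11+8 = 53
00 → Z3 → X8 → C1 → 00: 8+17+25+16 = 66
The minimum is 53.
One optimal route: 00 → X8 → Z3 → C1 → 00 (or its reverse).

Minimum total distance: 53.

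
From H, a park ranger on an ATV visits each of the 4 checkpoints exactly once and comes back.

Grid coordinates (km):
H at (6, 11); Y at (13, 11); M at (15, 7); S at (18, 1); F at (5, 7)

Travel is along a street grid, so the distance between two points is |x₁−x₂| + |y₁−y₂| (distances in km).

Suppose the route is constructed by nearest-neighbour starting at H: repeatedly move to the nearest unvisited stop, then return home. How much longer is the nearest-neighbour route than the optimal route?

12 km longer than the optimal tour.

H: F=5, Y=7, M=13, S=22 ⇒ F
F: M=10, Y=12, S=19 ⇒ M
M: Y=6, S=9 ⇒ Y
Y: S=15 ⇒ S
NN route H → F → M → Y → S → H costs 58.
Optimal: H → Y → M → S → F → H costs 46 (by enumerating all 12 distinct tours).
Excess = 58 − 46 = 12.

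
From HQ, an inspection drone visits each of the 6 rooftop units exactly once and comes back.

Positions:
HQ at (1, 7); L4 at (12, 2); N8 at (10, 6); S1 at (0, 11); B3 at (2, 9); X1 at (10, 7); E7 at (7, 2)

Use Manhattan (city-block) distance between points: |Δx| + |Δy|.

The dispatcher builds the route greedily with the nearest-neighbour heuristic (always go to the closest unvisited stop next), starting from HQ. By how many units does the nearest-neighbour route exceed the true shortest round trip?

Excess over optimum: 2.

HQ: B3=3, S1=5, X1=9, N8=10, E7=11, L4=16 ⇒ B3
B3: S1=4, X1=10, N8=11, E7=12, L4=17 ⇒ S1
S1: X1=14, N8=15, E7=16, L4=21 ⇒ X1
X1: N8=1, L4=7, E7=8 ⇒ N8
N8: L4=6, E7=7 ⇒ L4
L4: E7=5 ⇒ E7
NN route HQ → B3 → S1 → X1 → N8 → L4 → E7 → HQ costs 44.
Optimal: HQ → S1 → B3 → X1 → N8 → L4 → E7 → HQ costs 42 (by enumerating all 360 distinct tours).
Excess = 44 − 42 = 2.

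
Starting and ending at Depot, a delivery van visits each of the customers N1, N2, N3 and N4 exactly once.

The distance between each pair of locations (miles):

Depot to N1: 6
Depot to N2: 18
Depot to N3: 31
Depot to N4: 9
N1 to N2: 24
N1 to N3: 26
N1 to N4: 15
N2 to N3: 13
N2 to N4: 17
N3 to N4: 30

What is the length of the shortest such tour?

With 4 stops there are 4!/2 = 12 distinct round trips (a route and its reverse cost the same).
Depot - N1 - N2 - N3 - N4 - Depot: 6+24+13+30+9 = 82
Depot - N1 - N2 - N4 - N3 - Depot: 6+24+17+30+31 = 108
Depot - N1 - N3 - N2 - N4 - Depot: 6+26+13+17+9 = 71
Depot - N1 - N3 - N4 - N2 - Depot: 6+26+30+17+18 = 97
Depot - N1 - N4 - N2 - N3 - Depot: 6+15+17+13+31 = 82
Depot - N1 - N4 - N3 - N2 - Depot: 6+15+30+13+18 = 82
Depot - N2 - N1 - N3 - N4 - Depot: 18+24+26+30+9 = 107
Depot - N2 - N1 - N4 - N3 - Depot: 18+24+15+30+31 = 118
Depot - N2 - N3 - N1 - N4 - Depot: 18+13+26+15+9 = 81
Depot - N2 - N4 - N1 - N3 - Depot: 18+17+15+26+31 = 107
Depot - N3 - N1 - N2 - N4 - Depot: 31+26+24+17+9 = 107
Depot - N3 - N2 - N1 - N4 - Depot: 31+13+24+15+9 = 92
The minimum is 71.
One optimal route: Depot → N1 → N3 → N2 → N4 → Depot (or its reverse).

Shortest round trip = 71 miles.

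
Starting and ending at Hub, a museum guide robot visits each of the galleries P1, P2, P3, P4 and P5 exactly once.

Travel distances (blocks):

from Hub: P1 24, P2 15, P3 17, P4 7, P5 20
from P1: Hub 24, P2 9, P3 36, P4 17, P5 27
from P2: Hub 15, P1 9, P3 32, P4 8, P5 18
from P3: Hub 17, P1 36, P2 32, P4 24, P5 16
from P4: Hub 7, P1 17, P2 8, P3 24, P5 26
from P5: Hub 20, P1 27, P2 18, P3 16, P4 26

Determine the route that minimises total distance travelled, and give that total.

There are 60 distinct closed tours to check (reversals are equivalent).
Hub-P1-P2-P3-P4-P5-Hub: 24+9+32+24+26+20 = 135
Hub-P1-P2-P3-P5-P4-Hub: 24+9+32+16+26+7 = 114
Hub-P1-P2-P4-P3-P5-Hub: 24+9+8+24+16+20 = 101
Hub-P1-P2-P4-P5-P3-Hub: 24+9+8+26+16+17 = 100
Hub-P1-P2-P5-P3-P4-Hub: 24+9+18+16+24+7 = 98
Hub-P1-P2-P5-P4-P3-Hub: 24+9+18+26+24+17 = 118
Hub-P1-P3-P2-P4-P5-Hub: 24+36+32+8+26+20 = 146
Hub-P1-P3-P2-P5-P4-Hub: 24+36+32+18+26+7 = 143
Hub-P1-P3-P4-P2-P5-Hub: 24+36+24+8+18+20 = 130
Hub-P1-P3-P4-P5-P2-Hub: 24+36+24+26+18+15 = 143
Hub-P1-P3-P5-P2-P4-Hub: 24+36+16+18+8+7 = 109
Hub-P1-P3-P5-P4-P2-Hub: 24+36+16+26+8+15 = 125
Hub-P1-P4-P2-P3-P5-Hub: 24+17+8+32+16+20 = 117
Hub-P1-P4-P2-P5-P3-Hub: 24+17+8+18+16+17 = 100
… (46 more)
Hub-P3-P5-P1-P2-P4-Hub: 17+16+27+9+8+7 = 84  ← best
The minimum is 84.
One optimal route: Hub → P3 → P5 → P1 → P2 → P4 → Hub (or its reverse).

84 blocks — the shortest possible round trip.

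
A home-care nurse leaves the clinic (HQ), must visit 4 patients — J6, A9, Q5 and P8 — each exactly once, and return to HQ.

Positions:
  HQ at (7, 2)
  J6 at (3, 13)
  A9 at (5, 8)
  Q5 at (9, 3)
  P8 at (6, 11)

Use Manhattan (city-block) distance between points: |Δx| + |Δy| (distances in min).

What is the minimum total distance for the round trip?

With 4 stops there are 4!/2 = 12 distinct round trips (a route and its reverse cost the same).
HQ - J6 - A9 - Q5 - P8 - HQ: 15+7+9+11+10 = 52
HQ - J6 - A9 - P8 - Q5 - HQ: 15+7+4+11+3 = 40
HQ - J6 - Q5 - A9 - P8 - HQ: 15+16+9+4+10 = 54
HQ - J6 - Q5 - P8 - A9 - HQ: 15+16+11+4+8 = 54
HQ - J6 - P8 - A9 - Q5 - HQ: 15+5+4+9+3 = 36
HQ - J6 - P8 - Q5 - A9 - HQ: 15+5+11+9+8 = 48
HQ - A9 - J6 - Q5 - P8 - HQ: 8+7+16+11+10 = 52
HQ - A9 - J6 - P8 - Q5 - HQ: 8+7+5+11+3 = 34
HQ - A9 - Q5 - J6 - P8 - HQ: 8+9+16+5+10 = 48
HQ - A9 - P8 - J6 - Q5 - HQ: 8+4+5+16+3 = 36
HQ - Q5 - J6 - A9 - P8 - HQ: 3+16+7+4+10 = 40
HQ - Q5 - A9 - J6 - P8 - HQ: 3+9+7+5+10 = 34
The minimum is 34.
One optimal route: HQ → A9 → J6 → P8 → Q5 → HQ (or its reverse).

34 min — the shortest possible round trip.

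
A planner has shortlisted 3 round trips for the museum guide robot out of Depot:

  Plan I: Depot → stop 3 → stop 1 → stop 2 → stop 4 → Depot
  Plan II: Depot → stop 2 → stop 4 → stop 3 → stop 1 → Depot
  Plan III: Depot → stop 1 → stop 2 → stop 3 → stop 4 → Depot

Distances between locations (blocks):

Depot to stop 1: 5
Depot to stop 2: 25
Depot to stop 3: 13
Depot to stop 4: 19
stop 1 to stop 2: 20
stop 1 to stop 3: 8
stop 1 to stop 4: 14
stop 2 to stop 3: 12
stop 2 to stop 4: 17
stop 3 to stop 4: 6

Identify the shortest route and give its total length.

Shortest is Plan II, total 61 blocks.

Plan I: 13 + 8 + 20 + 17 + 19 = 77
Plan II: 25 + 17 + 6 + 8 + 5 = 61
Plan III: 5 + 20 + 12 + 6 + 19 = 62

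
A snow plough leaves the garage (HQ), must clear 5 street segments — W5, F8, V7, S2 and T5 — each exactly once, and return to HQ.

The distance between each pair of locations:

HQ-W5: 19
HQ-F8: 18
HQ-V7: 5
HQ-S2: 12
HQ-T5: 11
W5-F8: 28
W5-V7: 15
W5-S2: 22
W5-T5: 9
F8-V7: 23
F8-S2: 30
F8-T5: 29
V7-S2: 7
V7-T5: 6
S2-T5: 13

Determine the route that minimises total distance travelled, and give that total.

HQ→W5→F8→V7→S2→T5→HQ: 19+28+23+7+13+11 = 101
HQ→W5→F8→V7→T5→S2→HQ: 19+28+23+6+13+12 = 101
HQ→W5→F8→S2→V7→T5→HQ: 19+28+30+7+6+11 = 101
HQ→W5→F8→S2→T5→V7→HQ: 19+28+30+13+6+5 = 101
HQ→W5→F8→T5→V7→S2→HQ: 19+28+29+6+7+12 = 101
HQ→W5→F8→T5→S2→V7→HQ: 19+28+29+13+7+5 = 101
HQ→W5→V7→F8→S2→T5→HQ: 19+15+23+30+13+11 = 111
HQ→W5→V7→F8→T5→S2→HQ: 19+15+23+29+13+12 = 111
HQ→W5→V7→S2→F8→T5→HQ: 19+15+7+30+29+11 = 111
HQ→W5→V7→S2→T5→F8→HQ: 19+15+7+13+29+18 = 101
HQ→W5→V7→T5→F8→S2→HQ: 19+15+6+29+30+12 = 111
HQ→W5→V7→T5→S2→F8→HQ: 19+15+6+13+30+18 = 101
HQ→W5→S2→F8→V7→T5→HQ: 19+22+30+23+6+11 = 111
HQ→W5→S2→F8→T5→V7→HQ: 19+22+30+29+6+5 = 111
… (46 more)
HQ→F8→W5→T5→V7→S2→HQ: 18+28+9+6+7+12 = 80  ← best
The minimum is 80.
One optimal route: HQ → F8 → W5 → T5 → V7 → S2 → HQ (or its reverse).

80 — the shortest possible round trip.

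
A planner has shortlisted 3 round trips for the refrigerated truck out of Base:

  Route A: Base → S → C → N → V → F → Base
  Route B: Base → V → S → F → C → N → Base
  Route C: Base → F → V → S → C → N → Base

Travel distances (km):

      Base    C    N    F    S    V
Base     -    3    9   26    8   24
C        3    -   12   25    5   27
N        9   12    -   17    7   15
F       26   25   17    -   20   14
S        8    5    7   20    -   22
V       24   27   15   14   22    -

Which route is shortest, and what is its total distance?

80 km — Route A is the shortest.

Route A: 8 + 5 + 12 + 15 + 14 + 26 = 80
Route B: 24 + 22 + 20 + 25 + 12 + 9 = 112
Route C: 26 + 14 + 22 + 5 + 12 + 9 = 88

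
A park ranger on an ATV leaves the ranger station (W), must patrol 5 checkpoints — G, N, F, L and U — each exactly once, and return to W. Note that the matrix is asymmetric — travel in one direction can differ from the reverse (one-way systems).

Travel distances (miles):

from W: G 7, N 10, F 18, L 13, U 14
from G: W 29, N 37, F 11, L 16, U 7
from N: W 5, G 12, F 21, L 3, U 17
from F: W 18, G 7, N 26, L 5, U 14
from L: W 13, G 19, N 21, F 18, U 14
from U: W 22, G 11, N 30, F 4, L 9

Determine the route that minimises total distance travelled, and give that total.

W - G - N - F - L - U - W: 7+37+21+5+14+22 = 106
W - G - N - F - U - L - W: 7+37+21+14+9+13 = 101
W - G - N - L - F - U - W: 7+37+3+18+14+22 = 101
W - G - N - L - U - F - W: 7+37+3+14+4+18 = 83
W - G - N - U - F - L - W: 7+37+17+4+5+13 = 83
W - G - N - U - L - F - W: 7+37+17+9+18+18 = 106
W - G - F - N - L - U - W: 7+11+26+3+14+22 = 83
W - G - F - N - U - L - W: 7+11+26+17+9+13 = 83
W - G - F - L - N - U - W: 7+11+5+21+17+22 = 83
W - G - F - L - U - N - W: 7+11+5+14+30+5 = 72
W - G - F - U - N - L - W: 7+11+14+30+3+13 = 78
W - G - F - U - L - N - W: 7+11+14+9+21+5 = 67
W - G - L - N - F - U - W: 7+16+21+21+14+22 = 101
W - G - L - N - U - F - W: 7+16+21+17+4+18 = 83
… (106 more)
W - G - U - F - L - N - W: 7+7+4+5+21+5 = 49  ← best
The minimum is 49.
One optimal route: W → G → U → F → L → N → W.

Shortest round trip = 49 miles.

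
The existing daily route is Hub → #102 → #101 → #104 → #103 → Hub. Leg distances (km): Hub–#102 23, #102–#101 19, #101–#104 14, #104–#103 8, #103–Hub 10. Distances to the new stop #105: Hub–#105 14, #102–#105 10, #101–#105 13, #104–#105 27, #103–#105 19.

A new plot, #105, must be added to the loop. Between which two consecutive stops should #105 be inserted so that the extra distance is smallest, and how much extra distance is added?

+1 km — insert #105 between Hub and #102.

Insertion cost between consecutive stops i–j is d(i,#105) + d(#105,j) − d(i,j):
  between Hub and #102: 14 + 10 − 23 = 1
  between #102 and #101: 10 + 13 − 19 = 4
  between #101 and #104: 13 + 27 − 14 = 26
  between #104 and #103: 27 + 19 − 8 = 38
  between #103 and Hub: 19 + 14 − 10 = 23
Cheapest insertion is between Hub and #102, adding 1.
New total = 74 + 1 = 75.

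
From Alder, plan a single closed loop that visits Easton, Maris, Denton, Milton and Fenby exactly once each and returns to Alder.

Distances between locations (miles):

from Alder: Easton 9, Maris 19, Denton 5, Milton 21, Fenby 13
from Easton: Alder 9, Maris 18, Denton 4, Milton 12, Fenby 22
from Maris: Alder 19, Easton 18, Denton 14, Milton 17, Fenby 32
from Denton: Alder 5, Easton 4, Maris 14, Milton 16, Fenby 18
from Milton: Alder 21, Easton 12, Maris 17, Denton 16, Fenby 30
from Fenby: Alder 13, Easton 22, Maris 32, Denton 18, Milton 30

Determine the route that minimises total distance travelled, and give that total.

Shortest round trip = 83 miles.

Alder→Easton→Maris→Denton→Milton→Fenby→Alder: 9+18+14+16+30+13 = 100
Alder→Easton→Maris→Denton→Fenby→Milton→Alder: 9+18+14+18+30+21 = 110
Alder→Easton→Maris→Milton→Denton→Fenby→Alder: 9+18+17+16+18+13 = 91
Alder→Easton→Maris→Milton→Fenby→Denton→Alder: 9+18+17+30+18+5 = 97
Alder→Easton→Maris→Fenby→Denton→Milton→Alder: 9+18+32+18+16+21 = 114
Alder→Easton→Maris→Fenby→Milton→Denton→Alder: 9+18+32+30+16+5 = 110
Alder→Easton→Denton→Maris→Milton→Fenby→Alder: 9+4+14+17+30+13 = 87
Alder→Easton→Denton→Maris→Fenby→Milton→Alder: 9+4+14+32+30+21 = 110
Alder→Easton→Denton→Milton→Maris→Fenby→Alder: 9+4+16+17+32+13 = 91
Alder→Easton→Denton→Milton→Fenby→Maris→Alder: 9+4+16+30+32+19 = 110
Alder→Easton→Denton→Fenby→Maris→Milton→Alder: 9+4+18+32+17+21 = 101
Alder→Easton→Denton→Fenby→Milton→Maris→Alder: 9+4+18+30+17+19 = 97
Alder→Easton→Milton→Maris→Denton→Fenby→Alder: 9+12+17+14+18+13 = 83
Alder→Easton→Milton→Maris→Fenby→Denton→Alder: 9+12+17+32+18+5 = 93
… (46 more)
The minimum is 83.
One optimal route: Alder → Easton → Milton → Maris → Denton → Fenby → Alder (or its reverse).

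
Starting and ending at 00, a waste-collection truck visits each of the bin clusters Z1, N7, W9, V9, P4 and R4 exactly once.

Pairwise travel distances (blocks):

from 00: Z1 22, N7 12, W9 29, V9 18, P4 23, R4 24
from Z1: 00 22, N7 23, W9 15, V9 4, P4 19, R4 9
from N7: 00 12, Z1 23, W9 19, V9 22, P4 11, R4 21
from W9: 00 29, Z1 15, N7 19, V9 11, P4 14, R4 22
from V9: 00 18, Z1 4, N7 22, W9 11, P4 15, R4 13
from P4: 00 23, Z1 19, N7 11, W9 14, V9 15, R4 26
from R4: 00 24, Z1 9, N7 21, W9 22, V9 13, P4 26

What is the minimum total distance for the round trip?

With 6 stops there are 6!/2 = 360 distinct round trips (a route and its reverse cost the same).
00 - Z1 - N7 - W9 - V9 - P4 - R4 - 00: 22+23+19+11+15+26+24 = 140
00 - Z1 - N7 - W9 - V9 - R4 - P4 - 00: 22+23+19+11+13+26+23 = 137
00 - Z1 - N7 - W9 - P4 - V9 - R4 - 00: 22+23+19+14+15+13+24 = 130
00 - Z1 - N7 - W9 - P4 - R4 - V9 - 00: 22+23+19+14+26+13+18 = 135
00 - Z1 - N7 - W9 - R4 - V9 - P4 - 00: 22+23+19+22+13+15+23 = 137
00 - Z1 - N7 - W9 - R4 - P4 - V9 - 00: 22+23+19+22+26+15+18 = 145
00 - Z1 - N7 - V9 - W9 - P4 - R4 - 00: 22+23+22+11+14+26+24 = 142
00 - Z1 - N7 - V9 - W9 - R4 - P4 - 00: 22+23+22+11+22+26+23 = 149
… (352 more)
00 - N7 - P4 - W9 - V9 - Z1 - R4 - 00: 12+11+14+11+4+9+24 = 85  ← best
The minimum is 85.
One optimal route: 00 → N7 → P4 → W9 → V9 → Z1 → R4 → 00 (or its reverse).

Shortest round trip = 85 blocks.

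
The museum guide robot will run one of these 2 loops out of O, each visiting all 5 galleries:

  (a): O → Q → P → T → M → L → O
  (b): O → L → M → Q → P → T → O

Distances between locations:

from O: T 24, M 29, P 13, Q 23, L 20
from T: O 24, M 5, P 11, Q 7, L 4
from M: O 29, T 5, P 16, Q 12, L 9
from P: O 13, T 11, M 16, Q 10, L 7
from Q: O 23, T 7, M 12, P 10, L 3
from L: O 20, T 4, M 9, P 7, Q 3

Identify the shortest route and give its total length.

78 — (a) is the shortest.

(a): 23 + 10 + 11 + 5 + 9 + 20 = 78
(b): 20 + 9 + 12 + 10 + 11 + 24 = 86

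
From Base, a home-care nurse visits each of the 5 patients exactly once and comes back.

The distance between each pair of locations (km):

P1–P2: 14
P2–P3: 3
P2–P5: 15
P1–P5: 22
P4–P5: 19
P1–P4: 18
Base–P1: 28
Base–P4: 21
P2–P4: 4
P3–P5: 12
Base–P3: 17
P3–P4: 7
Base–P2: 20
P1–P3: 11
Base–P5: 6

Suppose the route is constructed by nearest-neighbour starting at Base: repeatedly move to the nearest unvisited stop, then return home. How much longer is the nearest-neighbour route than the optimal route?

4 km longer than the optimal tour.

From Base: P5=6, P3=17, P2=20, P4=21, P1=28 → choose P5 (6).
From P5: P3=12, P2=15, P4=19, P1=22 → choose P3 (12).
From P3: P2=3, P4=7, P1=11 → choose P2 (3).
From P2: P4=4, P1=14 → choose P4 (4).
From P4: P1=18 → choose P1 (18).
NN route Base → P5 → P3 → P2 → P4 → P1 → Base costs 71.
Optimal: Base → P4 → P2 → P3 → P1 → P5 → Base costs 67 (by enumerating all 60 distinct tours).
Excess = 71 − 67 = 4.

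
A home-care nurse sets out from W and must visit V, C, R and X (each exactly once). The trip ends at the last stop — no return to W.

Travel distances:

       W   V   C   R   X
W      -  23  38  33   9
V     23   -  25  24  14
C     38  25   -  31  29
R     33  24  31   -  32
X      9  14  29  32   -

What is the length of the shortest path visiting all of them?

78 — the minimum one-way total.

There are 4! = 24 possible orderings.
W - V - C - R - X: 23+25+31+32 = 111
W - V - C - X - R: 23+25+29+32 = 109
W - V - R - C - X: 23+24+31+29 = 107
W - V - R - X - C: 23+24+32+29 = 108
W - V - X - C - R: 23+14+29+31 = 97
W - V - X - R - C: 23+14+32+31 = 100
W - C - V - R - X: 38+25+24+32 = 119
W - C - V - X - R: 38+25+14+32 = 109
W - C - R - V - X: 38+31+24+14 = 107
W - C - R - X - V: 38+31+32+14 = 115
W - C - X - V - R: 38+29+14+24 = 105
W - C - X - R - V: 38+29+32+24 = 123
W - R - V - C - X: 33+24+25+29 = 111
W - R - V - X - C: 33+24+14+29 = 100
… (10 more)
W - X - V - R - C: 9+14+24+31 = 78  ← best
The minimum is 78.
One shortest path: W → X → V → R → C.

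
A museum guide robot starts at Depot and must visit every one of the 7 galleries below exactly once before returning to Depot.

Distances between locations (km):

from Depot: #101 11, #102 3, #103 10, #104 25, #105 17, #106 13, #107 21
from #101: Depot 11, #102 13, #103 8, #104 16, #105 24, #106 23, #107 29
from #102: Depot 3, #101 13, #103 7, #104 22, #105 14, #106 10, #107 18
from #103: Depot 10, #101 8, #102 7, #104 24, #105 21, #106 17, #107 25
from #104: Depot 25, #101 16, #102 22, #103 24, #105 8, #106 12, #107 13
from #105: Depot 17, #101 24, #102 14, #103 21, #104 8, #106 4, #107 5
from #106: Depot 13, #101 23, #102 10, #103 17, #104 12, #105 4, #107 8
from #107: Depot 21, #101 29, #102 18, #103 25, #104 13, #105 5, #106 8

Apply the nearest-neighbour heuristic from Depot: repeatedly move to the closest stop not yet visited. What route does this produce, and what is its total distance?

Nearest-neighbour total = 75 km; route Depot → #102 → #103 → #101 → #104 → #105 → #106 → #107 → Depot.

At Depot the remaining stops are #102 3, #103 10, #101 11, #106 13, #105 17, #107 21, #104 25; go to #102.
At #102 the remaining stops are #103 7, #106 10, #101 13, #105 14, #107 18, #104 22; go to #103.
At #103 the remaining stops are #101 8, #106 17, #105 21, #104 24, #107 25; go to #101.
At #101 the remaining stops are #104 16, #106 23, #105 24, #107 29; go to #104.
At #104 the remaining stops are #105 8, #106 12, #107 13; go to #105.
At #105 the remaining stops are #106 4, #107 5; go to #106.
At #106 the remaining stops are #107 8; go to #107.
Return #107→Depot: 21.
Total = 3 + 7 + 8 + 16 + 8 + 4 + 8 + 21 = 75.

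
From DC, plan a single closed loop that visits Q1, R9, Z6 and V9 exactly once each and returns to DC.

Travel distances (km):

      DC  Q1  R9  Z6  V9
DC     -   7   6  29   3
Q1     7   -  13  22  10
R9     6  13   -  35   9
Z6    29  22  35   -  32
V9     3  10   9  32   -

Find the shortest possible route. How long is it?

Minimum total distance: 76 km.

There are 12 distinct closed tours to check (reversals are equivalent).
DC → Q1 → R9 → Z6 → V9 → DC: 7+13+35+32+3 = 90
DC → Q1 → R9 → V9 → Z6 → DC: 7+13+9+32+29 = 90
DC → Q1 → Z6 → R9 → V9 → DC: 7+22+35+9+3 = 76
DC → Q1 → Z6 → V9 → R9 → DC: 7+22+32+9+6 = 76
DC → Q1 → V9 → R9 → Z6 → DC: 7+10+9+35+29 = 90
DC → Q1 → V9 → Z6 → R9 → DC: 7+10+32+35+6 = 90
DC → R9 → Q1 → Z6 → V9 → DC: 6+13+22+32+3 = 76
DC → R9 → Q1 → V9 → Z6 → DC: 6+13+10+32+29 = 90
DC → R9 → Z6 → Q1 → V9 → DC: 6+35+22+10+3 = 76
DC → R9 → V9 → Q1 → Z6 → DC: 6+9+10+22+29 = 76
DC → Z6 → Q1 → R9 → V9 → DC: 29+22+13+9+3 = 76
DC → Z6 → R9 → Q1 → V9 → DC: 29+35+13+10+3 = 90
The minimum is 76.
One optimal route: DC → Q1 → Z6 → R9 → V9 → DC (or its reverse).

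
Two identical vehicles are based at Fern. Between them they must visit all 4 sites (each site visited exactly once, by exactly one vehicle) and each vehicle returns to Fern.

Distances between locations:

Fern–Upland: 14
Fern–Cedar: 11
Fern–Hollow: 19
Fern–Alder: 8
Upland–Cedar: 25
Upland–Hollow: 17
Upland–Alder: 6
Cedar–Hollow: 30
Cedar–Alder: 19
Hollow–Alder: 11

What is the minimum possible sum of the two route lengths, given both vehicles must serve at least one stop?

Minimum combined distance: 72.

There are 2^3 − 1 = 7 ways to divide the 4 stops into two non-empty groups. For each, the best each vehicle can do is its own shortest tour through its group:
  {Upland} + {Cedar, Hollow, Alder}: 28 + 60 = 88
  {Cedar} + {Upland, Hollow, Alder}: 22 + 50 = 72
  {Upland, Cedar} + {Hollow, Alder}: 50 + 38 = 88
  {Hollow} + {Upland, Cedar, Alder}: 38 + 50 = 88
  {Upland, Hollow} + {Cedar, Alder}: 50 + 38 = 88
  {Cedar, Hollow} + {Upland, Alder}: 60 + 28 = 88
  … (7 splits in total)
Best: vehicle 1 Fern → Cedar → Fern = 22; vehicle 2 Fern → Upland → Hollow → Alder → Fern = 50; combined 72.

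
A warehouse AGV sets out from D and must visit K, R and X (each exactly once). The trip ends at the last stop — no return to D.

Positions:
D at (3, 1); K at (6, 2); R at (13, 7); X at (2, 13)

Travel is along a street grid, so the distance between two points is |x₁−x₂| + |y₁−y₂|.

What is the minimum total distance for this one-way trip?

There are 3! = 6 possible orderings.
D → K → R → X: 4+12+17 = 33
D → K → X → R: 4+15+17 = 36
D → R → K → X: 16+12+15 = 43
D → R → X → K: 16+17+15 = 48
D → X → K → R: 13+15+12 = 40
D → X → R → K: 13+17+12 = 42
The minimum is 33.
One shortest path: D → K → R → X.

Minimum one-way distance = 33.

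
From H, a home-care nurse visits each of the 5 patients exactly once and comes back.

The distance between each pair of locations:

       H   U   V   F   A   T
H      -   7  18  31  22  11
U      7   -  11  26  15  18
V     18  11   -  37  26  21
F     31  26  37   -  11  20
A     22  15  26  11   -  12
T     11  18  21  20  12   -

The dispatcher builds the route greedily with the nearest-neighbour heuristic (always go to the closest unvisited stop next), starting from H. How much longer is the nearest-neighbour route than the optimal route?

Excess over optimum: 7.

H: U=7, T=11, V=18, A=22, F=31 ⇒ U
U: V=11, A=15, T=18, F=26 ⇒ V
V: T=21, A=26, F=37 ⇒ T
T: A=12, F=20 ⇒ A
A: F=11 ⇒ F
NN route H → U → V → T → A → F → H costs 93.
Optimal: H → U → V → A → F → T → H costs 86 (by enumerating all 60 distinct tours).
Excess = 93 − 86 = 7.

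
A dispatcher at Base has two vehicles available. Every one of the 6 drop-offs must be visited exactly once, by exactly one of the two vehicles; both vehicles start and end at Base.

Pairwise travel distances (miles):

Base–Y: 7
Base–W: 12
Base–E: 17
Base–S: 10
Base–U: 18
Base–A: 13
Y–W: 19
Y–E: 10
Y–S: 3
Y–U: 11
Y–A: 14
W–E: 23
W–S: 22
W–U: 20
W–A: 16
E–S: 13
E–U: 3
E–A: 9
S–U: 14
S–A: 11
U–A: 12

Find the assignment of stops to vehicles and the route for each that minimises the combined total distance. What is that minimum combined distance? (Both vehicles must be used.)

Try each way of splitting the stops between the two vehicles (each non-empty) and, for each split, find the best tour for each vehicle:
  {Y} + {W, E, S, U, A}: 14 + 64 = 78
  {W} + {Y, E, S, U, A}: 24 + 49 = 73
  {Y, W} + {E, S, U, A}: 38 + 49 = 87
  {E} + {Y, W, S, U, A}: 34 + 64 = 98
  {Y, E} + {W, S, U, A}: 34 + 64 = 98
  {W, E} + {Y, S, U, A}: 52 + 49 = 101
  … (31 splits in total)
Best: vehicle 1 Base → W → Base = 24; vehicle 2 Base → Y → S → U → E → A → Base = 49; combined 73.

73 miles — the smallest possible combined total.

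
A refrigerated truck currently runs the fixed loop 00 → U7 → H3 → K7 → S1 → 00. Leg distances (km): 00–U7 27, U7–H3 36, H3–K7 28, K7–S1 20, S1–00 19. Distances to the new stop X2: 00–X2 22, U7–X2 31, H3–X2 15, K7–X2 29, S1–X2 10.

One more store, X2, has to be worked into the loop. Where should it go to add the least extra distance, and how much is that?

Insertion cost between consecutive stops i–j is d(i,X2) + d(X2,j) − d(i,j):
  between 00 and U7: 22 + 31 − 27 = 26
  between U7 and H3: 31 + 15 − 36 = 10
  between H3 and K7: 15 + 29 − 28 = 16
  between K7 and S1: 29 + 10 − 20 = 19
  between S1 and 00: 10 + 22 − 19 = 13
Cheapest insertion is between U7 and H3, adding 10.
New total = 130 + 10 = 140.

+10 km — insert X2 between U7 and H3.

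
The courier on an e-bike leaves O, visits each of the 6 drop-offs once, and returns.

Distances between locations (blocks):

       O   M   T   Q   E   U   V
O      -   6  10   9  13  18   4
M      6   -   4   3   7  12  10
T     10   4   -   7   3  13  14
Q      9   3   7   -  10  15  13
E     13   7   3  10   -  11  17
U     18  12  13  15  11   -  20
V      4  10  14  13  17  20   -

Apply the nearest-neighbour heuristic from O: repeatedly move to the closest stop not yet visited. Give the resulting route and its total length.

Nearest-neighbour total = 56 blocks; route O → V → M → Q → T → E → U → O.

From O: distances to unvisited — V=4, M=6, Q=9, T=10, E=13, U=18. Nearest is V (4).
From V: distances to unvisited — M=10, Q=13, T=14, E=17, U=20. Nearest is M (10).
From M: distances to unvisited — Q=3, T=4, E=7, U=12. Nearest is Q (3).
From Q: distances to unvisited — T=7, E=10, U=15. Nearest is T (7).
From T: distances to unvisited — E=3, U=13. Nearest is E (3).
From E: distances to unvisited — U=11. Nearest is U (11).
Return U→O: 18.
Total = 4 + 10 + 3 + 7 + 3 + 11 + 18 = 56.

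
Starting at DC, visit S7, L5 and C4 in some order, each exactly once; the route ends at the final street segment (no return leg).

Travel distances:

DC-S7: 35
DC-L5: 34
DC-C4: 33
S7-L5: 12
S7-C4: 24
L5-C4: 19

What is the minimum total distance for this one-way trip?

Minimum one-way distance = 64.

There are 3! = 6 possible orderings.
DC → S7 → L5 → C4: 35+12+19 = 66
DC → S7 → C4 → L5: 35+24+19 = 78
DC → L5 → S7 → C4: 34+12+24 = 70
DC → L5 → C4 → S7: 34+19+24 = 77
DC → C4 → S7 → L5: 33+24+12 = 69
DC → C4 → L5 → S7: 33+19+12 = 64
The minimum is 64.
One shortest path: DC → C4 → L5 → S7.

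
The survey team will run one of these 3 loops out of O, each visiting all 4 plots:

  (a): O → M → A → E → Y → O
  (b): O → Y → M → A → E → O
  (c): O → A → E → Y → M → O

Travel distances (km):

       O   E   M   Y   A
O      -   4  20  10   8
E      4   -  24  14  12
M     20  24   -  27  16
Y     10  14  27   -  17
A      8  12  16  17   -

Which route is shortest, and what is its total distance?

(a): 20 + 16 + 12 + 14 + 10 = 72
(b): 10 + 27 + 16 + 12 + 4 = 69
(c): 8 + 12 + 14 + 27 + 20 = 81

Shortest is (b), total 69 km.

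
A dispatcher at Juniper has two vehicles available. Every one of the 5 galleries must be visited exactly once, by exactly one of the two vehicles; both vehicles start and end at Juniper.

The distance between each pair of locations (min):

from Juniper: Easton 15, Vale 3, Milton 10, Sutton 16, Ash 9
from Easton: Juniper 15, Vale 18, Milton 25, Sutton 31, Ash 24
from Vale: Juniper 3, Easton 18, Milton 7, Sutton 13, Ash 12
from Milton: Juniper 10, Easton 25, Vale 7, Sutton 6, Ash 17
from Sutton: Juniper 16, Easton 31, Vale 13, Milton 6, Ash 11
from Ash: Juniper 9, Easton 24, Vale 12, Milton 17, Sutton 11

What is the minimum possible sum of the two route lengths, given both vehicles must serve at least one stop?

There are 2^4 − 1 = 15 ways to divide the 5 stops into two non-empty groups. For each, the best each vehicle can do is its own shortest tour through its group:
  {Easton} + {Vale, Milton, Sutton, Ash}: 30 + 36 = 66
  {Vale} + {Easton, Milton, Sutton, Ash}: 6 + 66 = 72
  {Easton, Vale} + {Milton, Sutton, Ash}: 36 + 36 = 72
  {Milton} + {Easton, Vale, Sutton, Ash}: 20 + 66 = 86
  {Easton, Milton} + {Vale, Sutton, Ash}: 50 + 36 = 86
  {Vale, Milton} + {Easton, Sutton, Ash}: 20 + 66 = 86
  … (15 splits in total)
Best: vehicle 1 Juniper → Easton → Juniper = 30; vehicle 2 Juniper → Vale → Milton → Sutton → Ash → Juniper = 36; combined 66.

66 min — the smallest possible combined total.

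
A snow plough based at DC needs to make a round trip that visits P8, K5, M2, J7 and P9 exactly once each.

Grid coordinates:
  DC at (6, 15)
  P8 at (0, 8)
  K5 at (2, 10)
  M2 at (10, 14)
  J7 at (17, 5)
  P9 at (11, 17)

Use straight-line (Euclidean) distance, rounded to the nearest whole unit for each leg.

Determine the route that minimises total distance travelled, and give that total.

DC→P8→K5→M2→J7→P9→DC: 9+3+9+11+13+5 = 50
DC→P8→K5→M2→P9→J7→DC: 9+3+9+3+13+15 = 52
DC→P8→K5→J7→M2→P9→DC: 9+3+16+11+3+5 = 47
DC→P8→K5→J7→P9→M2→DC: 9+3+16+13+3+4 = 48
DC→P8→K5→P9→M2→J7→DC: 9+3+11+3+11+15 = 52
DC→P8→K5→P9→J7→M2→DC: 9+3+11+13+11+4 = 51
DC→P8→M2→K5→J7→P9→DC: 9+12+9+16+13+5 = 64
DC→P8→M2→K5→P9→J7→DC: 9+12+9+11+13+15 = 69
DC→P8→M2→J7→K5→P9→DC: 9+12+11+16+11+5 = 64
DC→P8→M2→J7→P9→K5→DC: 9+12+11+13+11+6 = 62
DC→P8→M2→P9→K5→J7→DC: 9+12+3+11+16+15 = 66
DC→P8→M2→P9→J7→K5→DC: 9+12+3+13+16+6 = 59
DC→P8→J7→K5→M2→P9→DC: 9+17+16+9+3+5 = 59
DC→P8→J7→K5→P9→M2→DC: 9+17+16+11+3+4 = 60
… (46 more)
DC→K5→P8→J7→M2→P9→DC: 6+3+17+11+3+5 = 45  ← best
The minimum is 45.
One optimal route: DC → K5 → P8 → J7 → M2 → P9 → DC (or its reverse).

Minimum total distance: 45.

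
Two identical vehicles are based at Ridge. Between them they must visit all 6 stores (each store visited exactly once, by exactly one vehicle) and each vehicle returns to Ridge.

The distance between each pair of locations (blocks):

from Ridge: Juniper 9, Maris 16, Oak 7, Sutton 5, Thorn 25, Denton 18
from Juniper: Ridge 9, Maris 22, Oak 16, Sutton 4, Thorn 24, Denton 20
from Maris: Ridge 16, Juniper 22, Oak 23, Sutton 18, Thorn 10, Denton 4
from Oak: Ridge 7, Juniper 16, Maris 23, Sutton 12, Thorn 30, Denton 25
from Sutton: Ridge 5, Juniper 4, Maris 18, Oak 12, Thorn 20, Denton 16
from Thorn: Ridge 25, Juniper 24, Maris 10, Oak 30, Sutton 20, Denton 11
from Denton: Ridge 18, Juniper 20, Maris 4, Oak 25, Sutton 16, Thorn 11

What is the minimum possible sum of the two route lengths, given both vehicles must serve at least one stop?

There are 2^5 − 1 = 31 ways to divide the 6 stops into two non-empty groups. For each, the best each vehicle can do is its own shortest tour through its group:
  {Juniper} + {Maris, Oak, Sutton, Thorn, Denton}: 18 + 70 = 88
  {Maris} + {Juniper, Oak, Sutton, Thorn, Denton}: 32 + 76 = 108
  {Juniper, Maris} + {Oak, Sutton, Thorn, Denton}: 47 + 68 = 115
  {Oak} + {Juniper, Maris, Sutton, Thorn, Denton}: 14 + 64 = 78
  {Juniper, Oak} + {Maris, Sutton, Thorn, Denton}: 32 + 56 = 88
  {Maris, Oak} + {Juniper, Sutton, Thorn, Denton}: 46 + 62 = 108
  … (31 splits in total)
Best: vehicle 1 Ridge → Oak → Ridge = 14; vehicle 2 Ridge → Juniper → Sutton → Thorn → Denton → Maris → Ridge = 64; combined 78.

78 blocks — the smallest possible combined total.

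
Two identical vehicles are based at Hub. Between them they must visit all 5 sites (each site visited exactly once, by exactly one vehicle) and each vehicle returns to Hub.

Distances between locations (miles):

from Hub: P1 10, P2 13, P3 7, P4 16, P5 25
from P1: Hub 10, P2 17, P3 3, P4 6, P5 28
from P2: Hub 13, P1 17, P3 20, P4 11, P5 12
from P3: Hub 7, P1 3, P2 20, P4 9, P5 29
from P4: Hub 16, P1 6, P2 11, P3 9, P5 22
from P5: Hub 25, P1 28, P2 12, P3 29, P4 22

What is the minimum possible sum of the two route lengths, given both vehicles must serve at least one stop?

There are 2^4 − 1 = 15 ways to divide the 5 stops into two non-empty groups. For each, the best each vehicle can do is its own shortest tour through its group:
  {P1} + {P2, P3, P4, P5}: 20 + 63 = 83
  {P2} + {P1, P3, P4, P5}: 26 + 63 = 89
  {P1, P2} + {P3, P4, P5}: 40 + 63 = 103
  {P3} + {P1, P2, P4, P5}: 14 + 63 = 77
  {P1, P3} + {P2, P4, P5}: 20 + 63 = 83
  {P2, P3} + {P1, P4, P5}: 40 + 63 = 103
  … (15 splits in total)
Best: vehicle 1 Hub → P3 → Hub = 14; vehicle 2 Hub → P1 → P4 → P5 → P2 → Hub = 63; combined 77.

Minimum combined distance: 77 miles.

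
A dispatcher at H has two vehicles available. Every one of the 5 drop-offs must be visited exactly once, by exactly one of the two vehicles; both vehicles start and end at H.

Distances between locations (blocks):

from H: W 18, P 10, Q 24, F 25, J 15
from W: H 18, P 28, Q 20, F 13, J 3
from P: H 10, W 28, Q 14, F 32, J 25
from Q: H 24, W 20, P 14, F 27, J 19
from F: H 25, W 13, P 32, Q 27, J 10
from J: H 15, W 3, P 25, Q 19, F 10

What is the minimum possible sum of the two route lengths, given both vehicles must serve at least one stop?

102 blocks — the smallest possible combined total.

There are 2^4 − 1 = 15 ways to divide the 5 stops into two non-empty groups. For each, the best each vehicle can do is its own shortest tour through its group:
  {W} + {P, Q, F, J}: 36 + 76 = 112
  {P} + {W, Q, F, J}: 20 + 82 = 102
  {W, P} + {Q, F, J}: 56 + 76 = 132
  {Q} + {W, P, F, J}: 48 + 73 = 121
  {W, Q} + {P, F, J}: 62 + 67 = 129
  {P, Q} + {W, F, J}: 48 + 56 = 104
  … (15 splits in total)
Best: vehicle 1 H → P → H = 20; vehicle 2 H → W → J → F → Q → H = 82; combined 102.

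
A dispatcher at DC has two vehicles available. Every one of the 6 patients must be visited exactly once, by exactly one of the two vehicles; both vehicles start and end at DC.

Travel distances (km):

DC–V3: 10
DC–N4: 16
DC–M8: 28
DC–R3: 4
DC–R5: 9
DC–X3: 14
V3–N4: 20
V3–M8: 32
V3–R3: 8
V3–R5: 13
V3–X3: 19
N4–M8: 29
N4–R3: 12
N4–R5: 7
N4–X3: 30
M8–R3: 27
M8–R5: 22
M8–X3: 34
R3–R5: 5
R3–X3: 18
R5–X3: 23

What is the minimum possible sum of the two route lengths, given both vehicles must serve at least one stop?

Check every non-empty split of the stops between the two vehicles; for each half take its own optimal tour:
  {V3} + {N4, M8, R3, R5, X3}: 20 + 93 = 113
  {N4} + {V3, M8, R3, R5, X3}: 32 + 93 = 125
  {V3, N4} + {M8, R3, R5, X3}: 46 + 79 = 125
  {M8} + {V3, N4, R3, R5, X3}: 56 + 69 = 125
  {V3, M8} + {N4, R3, R5, X3}: 70 + 60 = 130
  {N4, M8} + {V3, R3, R5, X3}: 73 + 55 = 128
  … (31 splits in total)
Best: vehicle 1 DC → V3 → DC = 20; vehicle 2 DC → R3 → N4 → R5 → M8 → X3 → DC = 93; combined 113.

113 km — the smallest possible combined total.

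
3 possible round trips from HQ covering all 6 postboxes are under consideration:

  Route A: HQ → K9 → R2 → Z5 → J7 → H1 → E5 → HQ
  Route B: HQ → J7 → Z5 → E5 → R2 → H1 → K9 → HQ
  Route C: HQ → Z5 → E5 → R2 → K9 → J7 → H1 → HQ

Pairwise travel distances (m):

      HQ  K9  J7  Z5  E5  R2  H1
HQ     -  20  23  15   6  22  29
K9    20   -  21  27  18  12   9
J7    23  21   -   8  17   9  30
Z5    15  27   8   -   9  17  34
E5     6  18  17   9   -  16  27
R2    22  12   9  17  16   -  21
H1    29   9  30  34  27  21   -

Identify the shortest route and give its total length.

Shortest is Route B, total 106 m.

Route A: 20 + 12 + 17 + 8 + 30 + 27 + 6 = 120
Route B: 23 + 8 + 9 + 16 + 21 + 9 + 20 = 106
Route C: 15 + 9 + 16 + 12 + 21 + 30 + 29 = 132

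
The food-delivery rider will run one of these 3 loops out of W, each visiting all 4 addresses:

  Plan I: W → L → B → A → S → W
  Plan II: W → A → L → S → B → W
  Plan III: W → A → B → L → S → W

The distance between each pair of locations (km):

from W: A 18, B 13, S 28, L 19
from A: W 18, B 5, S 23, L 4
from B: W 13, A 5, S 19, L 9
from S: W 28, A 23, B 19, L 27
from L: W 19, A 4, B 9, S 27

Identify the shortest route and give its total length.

Plan I: 19 + 9 + 5 + 23 + 28 = 84
Plan II: 18 + 4 + 27 + 19 + 13 = 81
Plan III: 18 + 5 + 9 + 27 + 28 = 87

Shortest is Plan II, total 81 km.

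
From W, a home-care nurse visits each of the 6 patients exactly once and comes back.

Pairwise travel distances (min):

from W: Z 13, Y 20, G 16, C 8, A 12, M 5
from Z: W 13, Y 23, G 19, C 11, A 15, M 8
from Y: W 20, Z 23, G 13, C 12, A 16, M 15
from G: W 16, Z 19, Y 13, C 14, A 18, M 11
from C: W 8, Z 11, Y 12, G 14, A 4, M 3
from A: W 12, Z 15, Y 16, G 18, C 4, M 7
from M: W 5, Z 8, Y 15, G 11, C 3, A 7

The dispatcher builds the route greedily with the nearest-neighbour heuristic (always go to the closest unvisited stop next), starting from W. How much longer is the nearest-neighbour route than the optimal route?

From W: M=5, C=8, A=12, Z=13, G=16, Y=20 → choose M (5).
From M: C=3, A=7, Z=8, G=11, Y=15 → choose C (3).
From C: A=4, Z=11, Y=12, G=14 → choose A (4).
From A: Z=15, Y=16, G=18 → choose Z (15).
From Z: G=19, Y=23 → choose G (19).
From G: Y=13 → choose Y (13).
NN route W → M → C → A → Z → G → Y → W costs 79.
Optimal: W → Z → G → Y → C → A → M → W costs 73 (by enumerating all 360 distinct tours).
Excess = 79 − 73 = 6.

Excess over optimum: 6 min.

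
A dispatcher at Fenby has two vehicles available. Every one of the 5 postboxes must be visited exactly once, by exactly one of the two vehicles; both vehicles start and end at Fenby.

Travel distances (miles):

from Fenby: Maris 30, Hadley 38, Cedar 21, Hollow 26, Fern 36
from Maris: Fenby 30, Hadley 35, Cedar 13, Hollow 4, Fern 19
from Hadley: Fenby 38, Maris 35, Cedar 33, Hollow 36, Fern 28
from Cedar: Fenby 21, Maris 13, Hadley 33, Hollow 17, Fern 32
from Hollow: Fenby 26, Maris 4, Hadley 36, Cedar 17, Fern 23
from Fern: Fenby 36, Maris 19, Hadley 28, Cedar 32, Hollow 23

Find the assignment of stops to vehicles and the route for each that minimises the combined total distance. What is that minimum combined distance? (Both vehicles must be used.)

157 miles — the smallest possible combined total.

Check every non-empty split of the stops between the two vehicles; for each half take its own optimal tour:
  {Maris} + {Hadley, Cedar, Hollow, Fern}: 60 + 127 = 187
  {Hadley} + {Maris, Cedar, Hollow, Fern}: 76 + 97 = 173
  {Maris, Hadley} + {Cedar, Hollow, Fern}: 103 + 97 = 200
  {Cedar} + {Maris, Hadley, Hollow, Fern}: 42 + 115 = 157
  {Maris, Cedar} + {Hadley, Hollow, Fern}: 64 + 115 = 179
  {Hadley, Cedar} + {Maris, Hollow, Fern}: 92 + 85 = 177
  … (15 splits in total)
Best: vehicle 1 Fenby → Cedar → Fenby = 42; vehicle 2 Fenby → Hadley → Fern → Maris → Hollow → Fenby = 115; combined 157.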